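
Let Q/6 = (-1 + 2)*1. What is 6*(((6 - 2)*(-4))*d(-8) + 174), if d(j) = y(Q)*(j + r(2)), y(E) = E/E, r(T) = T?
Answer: 1620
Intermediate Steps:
Q = 6 (Q = 6*((-1 + 2)*1) = 6*(1*1) = 6*1 = 6)
y(E) = 1
d(j) = 2 + j (d(j) = 1*(j + 2) = 1*(2 + j) = 2 + j)
6*(((6 - 2)*(-4))*d(-8) + 174) = 6*(((6 - 2)*(-4))*(2 - 8) + 174) = 6*((4*(-4))*(-6) + 174) = 6*(-16*(-6) + 174) = 6*(96 + 174) = 6*270 = 1620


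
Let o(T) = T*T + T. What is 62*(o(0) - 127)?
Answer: -7874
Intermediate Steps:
o(T) = T + T² (o(T) = T² + T = T + T²)
62*(o(0) - 127) = 62*(0*(1 + 0) - 127) = 62*(0*1 - 127) = 62*(0 - 127) = 62*(-127) = -7874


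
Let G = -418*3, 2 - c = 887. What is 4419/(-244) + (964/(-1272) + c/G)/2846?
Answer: -208964615051/11538201972 ≈ -18.111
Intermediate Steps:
c = -885 (c = 2 - 1*887 = 2 - 887 = -885)
G = -1254
4419/(-244) + (964/(-1272) + c/G)/2846 = 4419/(-244) + (964/(-1272) - 885/(-1254))/2846 = 4419*(-1/244) + (964*(-1/1272) - 885*(-1/1254))*(1/2846) = -4419/244 + (-241/318 + 295/418)*(1/2846) = -4419/244 - 1732/33231*1/2846 = -4419/244 - 866/47287713 = -208964615051/11538201972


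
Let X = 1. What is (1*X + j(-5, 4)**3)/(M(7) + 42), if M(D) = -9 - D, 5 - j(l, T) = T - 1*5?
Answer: 217/26 ≈ 8.3462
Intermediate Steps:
j(l, T) = 10 - T (j(l, T) = 5 - (T - 1*5) = 5 - (T - 5) = 5 - (-5 + T) = 5 + (5 - T) = 10 - T)
(1*X + j(-5, 4)**3)/(M(7) + 42) = (1*1 + (10 - 1*4)**3)/((-9 - 1*7) + 42) = (1 + (10 - 4)**3)/((-9 - 7) + 42) = (1 + 6**3)/(-16 + 42) = (1 + 216)/26 = 217*(1/26) = 217/26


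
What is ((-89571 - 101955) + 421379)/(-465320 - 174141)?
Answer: -229853/639461 ≈ -0.35945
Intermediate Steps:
((-89571 - 101955) + 421379)/(-465320 - 174141) = (-191526 + 421379)/(-639461) = 229853*(-1/639461) = -229853/639461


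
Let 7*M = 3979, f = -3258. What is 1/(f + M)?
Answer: -7/18827 ≈ -0.00037181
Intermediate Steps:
M = 3979/7 (M = (⅐)*3979 = 3979/7 ≈ 568.43)
1/(f + M) = 1/(-3258 + 3979/7) = 1/(-18827/7) = -7/18827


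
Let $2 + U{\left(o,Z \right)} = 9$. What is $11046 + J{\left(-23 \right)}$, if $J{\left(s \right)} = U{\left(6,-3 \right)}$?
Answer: $11053$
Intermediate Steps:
$U{\left(o,Z \right)} = 7$ ($U{\left(o,Z \right)} = -2 + 9 = 7$)
$J{\left(s \right)} = 7$
$11046 + J{\left(-23 \right)} = 11046 + 7 = 11053$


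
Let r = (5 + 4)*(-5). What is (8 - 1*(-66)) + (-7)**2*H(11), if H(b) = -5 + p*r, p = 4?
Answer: -8991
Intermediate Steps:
r = -45 (r = 9*(-5) = -45)
H(b) = -185 (H(b) = -5 + 4*(-45) = -5 - 180 = -185)
(8 - 1*(-66)) + (-7)**2*H(11) = (8 - 1*(-66)) + (-7)**2*(-185) = (8 + 66) + 49*(-185) = 74 - 9065 = -8991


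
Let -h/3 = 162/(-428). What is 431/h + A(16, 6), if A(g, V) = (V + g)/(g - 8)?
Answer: 371609/972 ≈ 382.31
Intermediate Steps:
h = 243/214 (h = -486/(-428) = -486*(-1)/428 = -3*(-81/214) = 243/214 ≈ 1.1355)
A(g, V) = (V + g)/(-8 + g)
431/h + A(16, 6) = 431/(243/214) + (6 + 16)/(-8 + 16) = 431*(214/243) + 22/8 = 92234/243 + (1/8)*22 = 92234/243 + 11/4 = 371609/972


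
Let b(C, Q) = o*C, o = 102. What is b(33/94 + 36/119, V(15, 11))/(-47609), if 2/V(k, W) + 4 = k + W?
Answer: -21933/15663361 ≈ -0.0014003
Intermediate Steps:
V(k, W) = 2/(-4 + W + k) (V(k, W) = 2/(-4 + (k + W)) = 2/(-4 + (W + k)) = 2/(-4 + W + k))
b(C, Q) = 102*C
b(33/94 + 36/119, V(15, 11))/(-47609) = (102*(33/94 + 36/119))/(-47609) = (102*(33*(1/94) + 36*(1/119)))*(-1/47609) = (102*(33/94 + 36/119))*(-1/47609) = (102*(7311/11186))*(-1/47609) = (21933/329)*(-1/47609) = -21933/15663361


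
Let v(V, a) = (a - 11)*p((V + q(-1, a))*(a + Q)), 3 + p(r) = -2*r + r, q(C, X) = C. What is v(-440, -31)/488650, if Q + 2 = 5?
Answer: 259371/244325 ≈ 1.0616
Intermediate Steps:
Q = 3 (Q = -2 + 5 = 3)
p(r) = -3 - r (p(r) = -3 + (-2*r + r) = -3 - r)
v(V, a) = (-11 + a)*(-3 - (-1 + V)*(3 + a)) (v(V, a) = (a - 11)*(-3 - (V - 1)*(a + 3)) = (-11 + a)*(-3 - (-1 + V)*(3 + a)))
v(-440, -31)/488650 = -(-11 - 31)*(-1*(-31) + 3*(-440) - 440*(-31))/488650 = -1*(-42)*(31 - 1320 + 13640)*(1/488650) = -1*(-42)*12351*(1/488650) = 518742*(1/488650) = 259371/244325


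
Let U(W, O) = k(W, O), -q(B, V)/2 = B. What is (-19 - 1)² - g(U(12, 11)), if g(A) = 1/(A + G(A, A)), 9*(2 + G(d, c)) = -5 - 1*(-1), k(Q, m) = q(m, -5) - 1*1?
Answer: 91609/229 ≈ 400.04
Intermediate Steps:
q(B, V) = -2*B
k(Q, m) = -1 - 2*m (k(Q, m) = -2*m - 1*1 = -2*m - 1 = -1 - 2*m)
G(d, c) = -22/9 (G(d, c) = -2 + (-5 - 1*(-1))/9 = -2 + (-5 + 1)/9 = -2 + (⅑)*(-4) = -2 - 4/9 = -22/9)
U(W, O) = -1 - 2*O
g(A) = 1/(-22/9 + A) (g(A) = 1/(A - 22/9) = 1/(-22/9 + A))
(-19 - 1)² - g(U(12, 11)) = (-19 - 1)² - 9/(-22 + 9*(-1 - 2*11)) = (-20)² - 9/(-22 + 9*(-1 - 22)) = 400 - 9/(-22 + 9*(-23)) = 400 - 9/(-22 - 207) = 400 - 9/(-229) = 400 - 9*(-1)/229 = 400 - 1*(-9/229) = 400 + 9/229 = 91609/229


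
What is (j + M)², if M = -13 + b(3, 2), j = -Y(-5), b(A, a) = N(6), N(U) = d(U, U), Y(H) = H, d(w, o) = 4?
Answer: 16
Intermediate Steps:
N(U) = 4
b(A, a) = 4
j = 5 (j = -1*(-5) = 5)
M = -9 (M = -13 + 4 = -9)
(j + M)² = (5 - 9)² = (-4)² = 16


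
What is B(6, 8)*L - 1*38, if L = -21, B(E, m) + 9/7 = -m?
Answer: 157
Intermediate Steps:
B(E, m) = -9/7 - m
B(6, 8)*L - 1*38 = (-9/7 - 1*8)*(-21) - 1*38 = (-9/7 - 8)*(-21) - 38 = -65/7*(-21) - 38 = 195 - 38 = 157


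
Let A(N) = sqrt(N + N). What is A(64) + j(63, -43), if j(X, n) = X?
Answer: 63 + 8*sqrt(2) ≈ 74.314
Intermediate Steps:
A(N) = sqrt(2)*sqrt(N) (A(N) = sqrt(2*N) = sqrt(2)*sqrt(N))
A(64) + j(63, -43) = sqrt(2)*sqrt(64) + 63 = sqrt(2)*8 + 63 = 8*sqrt(2) + 63 = 63 + 8*sqrt(2)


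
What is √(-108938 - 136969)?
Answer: 3*I*√27323 ≈ 495.89*I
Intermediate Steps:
√(-108938 - 136969) = √(-245907) = 3*I*√27323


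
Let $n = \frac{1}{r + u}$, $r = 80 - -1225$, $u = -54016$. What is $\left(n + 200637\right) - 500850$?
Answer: $- \frac{15824527444}{52711} \approx -3.0021 \cdot 10^{5}$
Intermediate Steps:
$r = 1305$ ($r = 80 + 1225 = 1305$)
$n = - \frac{1}{52711}$ ($n = \frac{1}{1305 - 54016} = \frac{1}{-52711} = - \frac{1}{52711} \approx -1.8971 \cdot 10^{-5}$)
$\left(n + 200637\right) - 500850 = \left(- \frac{1}{52711} + 200637\right) - 500850 = \frac{10575776906}{52711} - 500850 = - \frac{15824527444}{52711}$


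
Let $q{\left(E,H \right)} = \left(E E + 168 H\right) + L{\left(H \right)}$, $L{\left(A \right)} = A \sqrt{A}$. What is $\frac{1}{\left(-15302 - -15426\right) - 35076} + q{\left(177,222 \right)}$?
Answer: $\frac{2398580999}{34952} + 222 \sqrt{222} \approx 71933.0$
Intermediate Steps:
$L{\left(A \right)} = A^{\frac{3}{2}}$
$q{\left(E,H \right)} = E^{2} + H^{\frac{3}{2}} + 168 H$ ($q{\left(E,H \right)} = \left(E E + 168 H\right) + H^{\frac{3}{2}} = \left(E^{2} + 168 H\right) + H^{\frac{3}{2}} = E^{2} + H^{\frac{3}{2}} + 168 H$)
$\frac{1}{\left(-15302 - -15426\right) - 35076} + q{\left(177,222 \right)} = \frac{1}{\left(-15302 - -15426\right) - 35076} + \left(177^{2} + 222^{\frac{3}{2}} + 168 \cdot 222\right) = \frac{1}{\left(-15302 + 15426\right) - 35076} + \left(31329 + 222 \sqrt{222} + 37296\right) = \frac{1}{124 - 35076} + \left(68625 + 222 \sqrt{222}\right) = \frac{1}{-34952} + \left(68625 + 222 \sqrt{222}\right) = - \frac{1}{34952} + \left(68625 + 222 \sqrt{222}\right) = \frac{2398580999}{34952} + 222 \sqrt{222}$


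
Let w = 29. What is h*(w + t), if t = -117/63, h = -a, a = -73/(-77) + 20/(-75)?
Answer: -29906/1617 ≈ -18.495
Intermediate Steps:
a = 787/1155 (a = -73*(-1/77) + 20*(-1/75) = 73/77 - 4/15 = 787/1155 ≈ 0.68139)
h = -787/1155 (h = -1*787/1155 = -787/1155 ≈ -0.68139)
t = -13/7 (t = -117*1/63 = -13/7 ≈ -1.8571)
h*(w + t) = -787*(29 - 13/7)/1155 = -787/1155*190/7 = -29906/1617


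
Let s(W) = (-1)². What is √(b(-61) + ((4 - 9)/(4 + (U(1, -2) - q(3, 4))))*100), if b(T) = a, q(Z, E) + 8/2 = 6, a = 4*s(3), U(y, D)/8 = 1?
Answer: I*√46 ≈ 6.7823*I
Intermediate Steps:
s(W) = 1
U(y, D) = 8 (U(y, D) = 8*1 = 8)
a = 4 (a = 4*1 = 4)
q(Z, E) = 2 (q(Z, E) = -4 + 6 = 2)
b(T) = 4
√(b(-61) + ((4 - 9)/(4 + (U(1, -2) - q(3, 4))))*100) = √(4 + ((4 - 9)/(4 + (8 - 1*2)))*100) = √(4 - 5/(4 + (8 - 2))*100) = √(4 - 5/(4 + 6)*100) = √(4 - 5/10*100) = √(4 - 5*⅒*100) = √(4 - ½*100) = √(4 - 50) = √(-46) = I*√46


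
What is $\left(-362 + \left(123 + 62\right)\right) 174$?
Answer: $-30798$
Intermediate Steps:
$\left(-362 + \left(123 + 62\right)\right) 174 = \left(-362 + 185\right) 174 = \left(-177\right) 174 = -30798$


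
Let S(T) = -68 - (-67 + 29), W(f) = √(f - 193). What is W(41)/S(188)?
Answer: -I*√38/15 ≈ -0.41096*I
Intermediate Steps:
W(f) = √(-193 + f)
S(T) = -30 (S(T) = -68 - 1*(-38) = -68 + 38 = -30)
W(41)/S(188) = √(-193 + 41)/(-30) = √(-152)*(-1/30) = (2*I*√38)*(-1/30) = -I*√38/15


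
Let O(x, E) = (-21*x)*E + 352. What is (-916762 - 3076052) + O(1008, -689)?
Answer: 10592290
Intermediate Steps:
O(x, E) = 352 - 21*E*x (O(x, E) = -21*E*x + 352 = 352 - 21*E*x)
(-916762 - 3076052) + O(1008, -689) = (-916762 - 3076052) + (352 - 21*(-689)*1008) = -3992814 + (352 + 14584752) = -3992814 + 14585104 = 10592290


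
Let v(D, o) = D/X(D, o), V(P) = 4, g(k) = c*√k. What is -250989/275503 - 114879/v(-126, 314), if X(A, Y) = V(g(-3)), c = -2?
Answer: 21094401989/5785563 ≈ 3646.0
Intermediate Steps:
g(k) = -2*√k
X(A, Y) = 4
v(D, o) = D/4
-250989/275503 - 114879/v(-126, 314) = -250989/275503 - 114879/((¼)*(-126)) = -250989*1/275503 - 114879/(-63/2) = -250989/275503 - 114879*(-2/63) = -250989/275503 + 76586/21 = 21094401989/5785563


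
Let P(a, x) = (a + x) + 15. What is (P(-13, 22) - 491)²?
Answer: 218089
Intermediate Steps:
P(a, x) = 15 + a + x
(P(-13, 22) - 491)² = ((15 - 13 + 22) - 491)² = (24 - 491)² = (-467)² = 218089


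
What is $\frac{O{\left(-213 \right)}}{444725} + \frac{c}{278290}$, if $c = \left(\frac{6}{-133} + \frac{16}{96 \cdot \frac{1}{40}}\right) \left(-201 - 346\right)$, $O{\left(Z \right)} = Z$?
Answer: $- \frac{66635603938}{4938124557975} \approx -0.013494$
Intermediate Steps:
$c = - \frac{1445174}{399}$ ($c = \left(6 \left(- \frac{1}{133}\right) + \frac{16}{96 \cdot \frac{1}{40}}\right) \left(-547\right) = \left(- \frac{6}{133} + \frac{16}{\frac{12}{5}}\right) \left(-547\right) = \left(- \frac{6}{133} + 16 \cdot \frac{5}{12}\right) \left(-547\right) = \left(- \frac{6}{133} + \frac{20}{3}\right) \left(-547\right) = \frac{2642}{399} \left(-547\right) = - \frac{1445174}{399} \approx -3622.0$)
$\frac{O{\left(-213 \right)}}{444725} + \frac{c}{278290} = - \frac{213}{444725} - \frac{1445174}{399 \cdot 278290} = \left(-213\right) \frac{1}{444725} - \frac{722587}{55518855} = - \frac{213}{444725} - \frac{722587}{55518855} = - \frac{66635603938}{4938124557975}$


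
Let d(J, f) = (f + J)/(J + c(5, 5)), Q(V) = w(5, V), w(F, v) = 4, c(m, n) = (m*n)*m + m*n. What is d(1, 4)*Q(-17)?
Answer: 20/151 ≈ 0.13245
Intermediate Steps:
c(m, n) = m*n + n*m² (c(m, n) = n*m² + m*n = m*n + n*m²)
Q(V) = 4
d(J, f) = (J + f)/(150 + J) (d(J, f) = (f + J)/(J + 5*5*(1 + 5)) = (J + f)/(J + 5*5*6) = (J + f)/(J + 150) = (J + f)/(150 + J))
d(1, 4)*Q(-17) = ((1 + 4)/(150 + 1))*4 = (5/151)*4 = 20/151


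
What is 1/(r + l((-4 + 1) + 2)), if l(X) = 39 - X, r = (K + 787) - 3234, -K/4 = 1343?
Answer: -1/7779 ≈ -0.00012855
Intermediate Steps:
K = -5372 (K = -4*1343 = -5372)
r = -7819 (r = (-5372 + 787) - 3234 = -4585 - 3234 = -7819)
1/(r + l((-4 + 1) + 2)) = 1/(-7819 + (39 - ((-4 + 1) + 2))) = 1/(-7819 + (39 - (-3 + 2))) = 1/(-7819 + (39 - 1*(-1))) = 1/(-7819 + (39 + 1)) = 1/(-7819 + 40) = 1/(-7779) = -1/7779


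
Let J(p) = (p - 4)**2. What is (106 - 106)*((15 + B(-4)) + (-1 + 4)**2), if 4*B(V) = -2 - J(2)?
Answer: 0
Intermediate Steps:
J(p) = (-4 + p)**2
B(V) = -3/2 (B(V) = (-2 - (-4 + 2)**2)/4 = (-2 - 1*(-2)**2)/4 = (-2 - 1*4)/4 = (-2 - 4)/4 = (1/4)*(-6) = -3/2)
(106 - 106)*((15 + B(-4)) + (-1 + 4)**2) = (106 - 106)*((15 - 3/2) + (-1 + 4)**2) = 0*(27/2 + 3**2) = 0*(27/2 + 9) = 0*(45/2) = 0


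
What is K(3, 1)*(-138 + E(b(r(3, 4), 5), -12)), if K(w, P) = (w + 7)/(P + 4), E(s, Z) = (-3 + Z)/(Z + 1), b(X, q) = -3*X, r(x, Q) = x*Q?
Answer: -3006/11 ≈ -273.27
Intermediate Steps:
r(x, Q) = Q*x
E(s, Z) = (-3 + Z)/(1 + Z)
K(w, P) = (7 + w)/(4 + P)
K(3, 1)*(-138 + E(b(r(3, 4), 5), -12)) = ((7 + 3)/(4 + 1))*(-138 + (-3 - 12)/(1 - 12)) = (10/5)*(-138 - 15/(-11)) = ((⅕)*10)*(-138 - 1/11*(-15)) = 2*(-138 + 15/11) = 2*(-1503/11) = -3006/11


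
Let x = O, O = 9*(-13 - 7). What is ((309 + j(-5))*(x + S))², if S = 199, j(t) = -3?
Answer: 33802596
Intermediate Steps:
O = -180 (O = 9*(-20) = -180)
x = -180
((309 + j(-5))*(x + S))² = ((309 - 3)*(-180 + 199))² = (306*19)² = 5814² = 33802596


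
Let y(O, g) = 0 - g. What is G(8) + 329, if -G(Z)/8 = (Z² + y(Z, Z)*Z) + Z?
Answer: 265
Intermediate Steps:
y(O, g) = -g
G(Z) = -8*Z (G(Z) = -8*((Z² + (-Z)*Z) + Z) = -8*((Z² - Z²) + Z) = -8*(0 + Z) = -8*Z)
G(8) + 329 = -8*8 + 329 = -64 + 329 = 265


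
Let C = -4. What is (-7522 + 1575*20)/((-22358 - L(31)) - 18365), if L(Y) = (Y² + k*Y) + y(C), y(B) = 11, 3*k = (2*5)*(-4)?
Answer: -71934/123845 ≈ -0.58084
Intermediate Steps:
k = -40/3 (k = ((2*5)*(-4))/3 = (10*(-4))/3 = (⅓)*(-40) = -40/3 ≈ -13.333)
L(Y) = 11 + Y² - 40*Y/3 (L(Y) = (Y² - 40*Y/3) + 11 = 11 + Y² - 40*Y/3)
(-7522 + 1575*20)/((-22358 - L(31)) - 18365) = (-7522 + 1575*20)/((-22358 - (11 + 31² - 40/3*31)) - 18365) = (-7522 + 31500)/((-22358 - (11 + 961 - 1240/3)) - 18365) = 23978/((-22358 - 1*1676/3) - 18365) = 23978/((-22358 - 1676/3) - 18365) = 23978/(-68750/3 - 18365) = 23978/(-123845/3) = 23978*(-3/123845) = -71934/123845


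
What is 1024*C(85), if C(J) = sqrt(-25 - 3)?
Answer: 2048*I*sqrt(7) ≈ 5418.5*I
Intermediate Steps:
C(J) = 2*I*sqrt(7) (C(J) = sqrt(-28) = 2*I*sqrt(7))
1024*C(85) = 1024*(2*I*sqrt(7)) = 2048*I*sqrt(7)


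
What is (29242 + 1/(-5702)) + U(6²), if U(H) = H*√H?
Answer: 167969515/5702 ≈ 29458.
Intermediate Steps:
U(H) = H^(3/2)
(29242 + 1/(-5702)) + U(6²) = (29242 + 1/(-5702)) + (6²)^(3/2) = (29242 - 1/5702) + 36^(3/2) = 166737883/5702 + 216 = 167969515/5702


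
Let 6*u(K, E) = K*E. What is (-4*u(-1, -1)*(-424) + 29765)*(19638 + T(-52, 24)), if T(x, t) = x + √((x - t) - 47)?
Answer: 1765540798/3 + 90143*I*√123/3 ≈ 5.8851e+8 + 3.3324e+5*I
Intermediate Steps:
u(K, E) = E*K/6 (u(K, E) = (K*E)/6 = (E*K)/6 = E*K/6)
T(x, t) = x + √(-47 + x - t)
(-4*u(-1, -1)*(-424) + 29765)*(19638 + T(-52, 24)) = (-2*(-1)*(-1)/3*(-424) + 29765)*(19638 + (-52 + √(-47 - 52 - 1*24))) = (-4*⅙*(-424) + 29765)*(19638 + (-52 + √(-47 - 52 - 24))) = (-⅔*(-424) + 29765)*(19638 + (-52 + √(-123))) = (848/3 + 29765)*(19638 + (-52 + I*√123)) = 90143*(19586 + I*√123)/3 = 1765540798/3 + 90143*I*√123/3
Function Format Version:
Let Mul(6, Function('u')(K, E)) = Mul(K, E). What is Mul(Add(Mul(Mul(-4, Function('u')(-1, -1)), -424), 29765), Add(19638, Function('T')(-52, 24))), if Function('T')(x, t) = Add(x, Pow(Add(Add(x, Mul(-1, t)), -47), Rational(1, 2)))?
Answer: Add(Rational(1765540798, 3), Mul(Rational(90143, 3), I, Pow(123, Rational(1, 2)))) ≈ Add(5.8851e+8, Mul(3.3324e+5, I))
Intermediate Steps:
Function('u')(K, E) = Mul(Rational(1, 6), E, K) (Function('u')(K, E) = Mul(Rational(1, 6), Mul(K, E)) = Mul(Rational(1, 6), Mul(E, K)) = Mul(Rational(1, 6), E, K))
Function('T')(x, t) = Add(x, Pow(Add(-47, x, Mul(-1, t)), Rational(1, 2)))
Mul(Add(Mul(Mul(-4, Function('u')(-1, -1)), -424), 29765), Add(19638, Function('T')(-52, 24))) = Mul(Add(Mul(Mul(-4, Mul(Rational(1, 6), -1, -1)), -424), 29765), Add(19638, Add(-52, Pow(Add(-47, -52, Mul(-1, 24)), Rational(1, 2))))) = Mul(Add(Mul(Mul(-4, Rational(1, 6)), -424), 29765), Add(19638, Add(-52, Pow(Add(-47, -52, -24), Rational(1, 2))))) = Mul(Add(Mul(Rational(-2, 3), -424), 29765), Add(19638, Add(-52, Pow(-123, Rational(1, 2))))) = Mul(Add(Rational(848, 3), 29765), Add(19638, Add(-52, Mul(I, Pow(123, Rational(1, 2)))))) = Mul(Rational(90143, 3), Add(19586, Mul(I, Pow(123, Rational(1, 2))))) = Add(Rational(1765540798, 3), Mul(Rational(90143, 3), I, Pow(123, Rational(1, 2))))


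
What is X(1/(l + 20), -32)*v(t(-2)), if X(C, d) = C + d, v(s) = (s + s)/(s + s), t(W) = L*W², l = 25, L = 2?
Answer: -1439/45 ≈ -31.978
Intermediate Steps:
t(W) = 2*W²
v(s) = 1 (v(s) = (2*s)/((2*s)) = (2*s)*(1/(2*s)) = 1)
X(1/(l + 20), -32)*v(t(-2)) = (1/(25 + 20) - 32)*1 = (1/45 - 32)*1 = -1439/45*1 = -1439/45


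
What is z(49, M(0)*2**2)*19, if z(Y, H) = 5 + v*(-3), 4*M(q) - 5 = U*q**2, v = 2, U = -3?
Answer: -19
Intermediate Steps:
M(q) = 5/4 - 3*q**2/4 (M(q) = 5/4 + (-3*q**2)/4 = 5/4 - 3*q**2/4)
z(Y, H) = -1 (z(Y, H) = 5 + 2*(-3) = 5 - 6 = -1)
z(49, M(0)*2**2)*19 = -1*19 = -19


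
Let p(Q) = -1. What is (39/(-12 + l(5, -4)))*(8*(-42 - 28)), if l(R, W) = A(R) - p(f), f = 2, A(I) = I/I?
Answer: 2184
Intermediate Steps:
A(I) = 1
l(R, W) = 2 (l(R, W) = 1 - 1*(-1) = 1 + 1 = 2)
(39/(-12 + l(5, -4)))*(8*(-42 - 28)) = (39/(-12 + 2))*(8*(-42 - 28)) = (39/(-10))*(8*(-70)) = (39*(-1/10))*(-560) = -39/10*(-560) = 2184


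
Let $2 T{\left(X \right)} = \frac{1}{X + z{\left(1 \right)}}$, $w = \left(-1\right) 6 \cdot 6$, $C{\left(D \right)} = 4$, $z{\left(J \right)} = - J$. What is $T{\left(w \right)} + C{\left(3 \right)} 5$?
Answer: $\frac{1479}{74} \approx 19.986$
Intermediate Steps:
$w = -36$ ($w = \left(-6\right) 6 = -36$)
$T{\left(X \right)} = \frac{1}{2 \left(-1 + X\right)}$ ($T{\left(X \right)} = \frac{1}{2 \left(X - 1\right)} = \frac{1}{2 \left(-1 + X\right)}$)
$T{\left(w \right)} + C{\left(3 \right)} 5 = \frac{1}{2 \left(-1 - 36\right)} + 4 \cdot 5 = \frac{1}{2 \left(-37\right)} + 20 = \frac{1}{2} \left(- \frac{1}{37}\right) + 20 = - \frac{1}{74} + 20 = \frac{1479}{74}$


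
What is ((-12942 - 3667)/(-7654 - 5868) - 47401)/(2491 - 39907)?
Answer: 213646571/168646384 ≈ 1.2668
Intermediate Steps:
((-12942 - 3667)/(-7654 - 5868) - 47401)/(2491 - 39907) = (-16609/(-13522) - 47401)/(-37416) = (-16609*(-1/13522) - 47401)*(-1/37416) = (16609/13522 - 47401)*(-1/37416) = -640939713/13522*(-1/37416) = 213646571/168646384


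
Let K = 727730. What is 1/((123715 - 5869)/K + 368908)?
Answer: 363865/134232768343 ≈ 2.7107e-6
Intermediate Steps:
1/((123715 - 5869)/K + 368908) = 1/((123715 - 5869)/727730 + 368908) = 1/(117846*(1/727730) + 368908) = 1/(58923/363865 + 368908) = 1/(134232768343/363865) = 363865/134232768343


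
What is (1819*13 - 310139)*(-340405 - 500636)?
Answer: 240951518172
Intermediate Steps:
(1819*13 - 310139)*(-340405 - 500636) = (23647 - 310139)*(-841041) = -286492*(-841041) = 240951518172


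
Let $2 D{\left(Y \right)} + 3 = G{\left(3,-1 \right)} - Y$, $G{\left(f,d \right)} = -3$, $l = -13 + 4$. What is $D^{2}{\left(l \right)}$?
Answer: $\frac{9}{4} \approx 2.25$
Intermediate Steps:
$l = -9$
$D{\left(Y \right)} = -3 - \frac{Y}{2}$ ($D{\left(Y \right)} = - \frac{3}{2} + \frac{-3 - Y}{2} = - \frac{3}{2} - \left(\frac{3}{2} + \frac{Y}{2}\right) = -3 - \frac{Y}{2}$)
$D^{2}{\left(l \right)} = \left(-3 - - \frac{9}{2}\right)^{2} = \left(-3 + \frac{9}{2}\right)^{2} = \left(\frac{3}{2}\right)^{2} = \frac{9}{4}$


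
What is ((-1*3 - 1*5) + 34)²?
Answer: 676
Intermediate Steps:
((-1*3 - 1*5) + 34)² = ((-3 - 5) + 34)² = (-8 + 34)² = 26² = 676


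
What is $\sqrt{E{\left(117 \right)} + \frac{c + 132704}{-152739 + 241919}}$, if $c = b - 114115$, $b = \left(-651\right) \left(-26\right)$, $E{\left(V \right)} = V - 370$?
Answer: $\frac{i \sqrt{409991855}}{1274} \approx 15.893 i$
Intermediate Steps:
$E{\left(V \right)} = -370 + V$
$b = 16926$
$c = -97189$ ($c = 16926 - 114115 = -97189$)
$\sqrt{E{\left(117 \right)} + \frac{c + 132704}{-152739 + 241919}} = \sqrt{\left(-370 + 117\right) + \frac{-97189 + 132704}{-152739 + 241919}} = \sqrt{-253 + \frac{35515}{89180}} = \sqrt{-253 + 35515 \cdot \frac{1}{89180}} = \sqrt{-253 + \frac{7103}{17836}} = \sqrt{- \frac{4505405}{17836}} = \frac{i \sqrt{409991855}}{1274}$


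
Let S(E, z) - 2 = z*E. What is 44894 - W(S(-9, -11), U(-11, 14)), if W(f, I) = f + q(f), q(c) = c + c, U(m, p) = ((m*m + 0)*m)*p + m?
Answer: 44591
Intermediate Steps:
U(m, p) = m + p*m**3 (U(m, p) = ((m**2 + 0)*m)*p + m = (m**2*m)*p + m = m**3*p + m = p*m**3 + m = m + p*m**3)
q(c) = 2*c
S(E, z) = 2 + E*z (S(E, z) = 2 + z*E = 2 + E*z)
W(f, I) = 3*f (W(f, I) = f + 2*f = 3*f)
44894 - W(S(-9, -11), U(-11, 14)) = 44894 - 3*(2 - 9*(-11)) = 44894 - 3*(2 + 99) = 44894 - 3*101 = 44894 - 1*303 = 44894 - 303 = 44591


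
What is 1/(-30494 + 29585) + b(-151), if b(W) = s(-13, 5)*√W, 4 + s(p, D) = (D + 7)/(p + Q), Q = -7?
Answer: -1/909 - 23*I*√151/5 ≈ -0.0011001 - 56.526*I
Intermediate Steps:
s(p, D) = -4 + (7 + D)/(-7 + p) (s(p, D) = -4 + (D + 7)/(p - 7) = -4 + (7 + D)/(-7 + p))
b(W) = -23*√W/5 (b(W) = ((35 + 5 - 4*(-13))/(-7 - 13))*√W = ((35 + 5 + 52)/(-20))*√W = (-1/20*92)*√W = -23*√W/5)
1/(-30494 + 29585) + b(-151) = 1/(-30494 + 29585) - 23*I*√151/5 = 1/(-909) - 23*I*√151/5 = -1/909 - 23*I*√151/5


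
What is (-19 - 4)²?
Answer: 529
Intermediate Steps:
(-19 - 4)² = (-23)² = 529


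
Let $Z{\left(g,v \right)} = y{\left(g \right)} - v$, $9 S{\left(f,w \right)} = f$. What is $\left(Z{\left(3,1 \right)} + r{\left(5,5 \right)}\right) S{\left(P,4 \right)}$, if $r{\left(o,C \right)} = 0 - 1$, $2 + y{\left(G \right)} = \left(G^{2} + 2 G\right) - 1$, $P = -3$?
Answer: $- \frac{10}{3} \approx -3.3333$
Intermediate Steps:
$y{\left(G \right)} = -3 + G^{2} + 2 G$ ($y{\left(G \right)} = -2 - \left(1 - G^{2} - 2 G\right) = -2 + \left(-1 + G^{2} + 2 G\right) = -3 + G^{2} + 2 G$)
$S{\left(f,w \right)} = \frac{f}{9}$
$r{\left(o,C \right)} = -1$
$Z{\left(g,v \right)} = -3 + g^{2} - v + 2 g$ ($Z{\left(g,v \right)} = \left(-3 + g^{2} + 2 g\right) - v = -3 + g^{2} - v + 2 g$)
$\left(Z{\left(3,1 \right)} + r{\left(5,5 \right)}\right) S{\left(P,4 \right)} = \left(\left(-3 + 3^{2} - 1 + 2 \cdot 3\right) - 1\right) \frac{1}{9} \left(-3\right) = \left(\left(-3 + 9 - 1 + 6\right) - 1\right) \left(- \frac{1}{3}\right) = \left(11 - 1\right) \left(- \frac{1}{3}\right) = 10 \left(- \frac{1}{3}\right) = - \frac{10}{3}$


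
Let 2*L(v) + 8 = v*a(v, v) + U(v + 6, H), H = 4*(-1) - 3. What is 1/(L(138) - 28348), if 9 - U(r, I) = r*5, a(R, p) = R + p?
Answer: -2/19327 ≈ -0.00010348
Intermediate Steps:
H = -7 (H = -4 - 3 = -7)
U(r, I) = 9 - 5*r (U(r, I) = 9 - r*5 = 9 - 5*r)
L(v) = -29/2 + v² - 5*v/2 (L(v) = -4 + (v*(v + v) + (9 - 5*(v + 6)))/2 = -4 + (v*(2*v) + (9 - 5*(6 + v)))/2 = -4 + (2*v² + (9 + (-30 - 5*v)))/2 = -4 + (2*v² + (-21 - 5*v))/2 = -4 + (-21 - 5*v + 2*v²)/2 = -4 + (-21/2 + v² - 5*v/2) = -29/2 + v² - 5*v/2)
1/(L(138) - 28348) = 1/((-29/2 + 138² - 5/2*138) - 28348) = 1/((-29/2 + 19044 - 345) - 28348) = 1/(37369/2 - 28348) = 1/(-19327/2) = -2/19327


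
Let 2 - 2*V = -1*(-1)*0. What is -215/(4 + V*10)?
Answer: -215/14 ≈ -15.357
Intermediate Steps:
V = 1 (V = 1 - (-1*(-1))*0/2 = 1 - 0/2 = 1 - 1/2*0 = 1 + 0 = 1)
-215/(4 + V*10) = -215/(4 + 1*10) = -215/(4 + 10) = -215/14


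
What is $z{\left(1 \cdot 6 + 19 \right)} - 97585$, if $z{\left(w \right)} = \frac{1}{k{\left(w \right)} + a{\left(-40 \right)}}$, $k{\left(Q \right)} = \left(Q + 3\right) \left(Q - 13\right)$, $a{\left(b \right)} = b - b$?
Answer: $- \frac{32788559}{336} \approx -97585.0$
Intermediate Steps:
$a{\left(b \right)} = 0$
$k{\left(Q \right)} = \left(-13 + Q\right) \left(3 + Q\right)$ ($k{\left(Q \right)} = \left(3 + Q\right) \left(-13 + Q\right) = \left(-13 + Q\right) \left(3 + Q\right)$)
$z{\left(w \right)} = \frac{1}{-39 + w^{2} - 10 w}$ ($z{\left(w \right)} = \frac{1}{\left(-39 + w^{2} - 10 w\right) + 0} = \frac{1}{-39 + w^{2} - 10 w}$)
$z{\left(1 \cdot 6 + 19 \right)} - 97585 = \frac{1}{-39 + \left(1 \cdot 6 + 19\right)^{2} - 10 \left(1 \cdot 6 + 19\right)} - 97585 = \frac{1}{-39 + \left(6 + 19\right)^{2} - 10 \left(6 + 19\right)} - 97585 = \frac{1}{-39 + 25^{2} - 250} - 97585 = \frac{1}{-39 + 625 - 250} - 97585 = \frac{1}{336} - 97585 = - \frac{32788559}{336}$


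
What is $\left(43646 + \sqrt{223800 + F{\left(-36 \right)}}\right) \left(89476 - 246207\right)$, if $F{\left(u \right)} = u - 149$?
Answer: $-6840681226 - 156731 \sqrt{223615} \approx -6.9148 \cdot 10^{9}$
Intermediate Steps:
$F{\left(u \right)} = -149 + u$ ($F{\left(u \right)} = u - 149 = -149 + u$)
$\left(43646 + \sqrt{223800 + F{\left(-36 \right)}}\right) \left(89476 - 246207\right) = \left(43646 + \sqrt{223800 - 185}\right) \left(89476 - 246207\right) = \left(43646 + \sqrt{223800 - 185}\right) \left(-156731\right) = \left(43646 + \sqrt{223615}\right) \left(-156731\right) = -6840681226 - 156731 \sqrt{223615}$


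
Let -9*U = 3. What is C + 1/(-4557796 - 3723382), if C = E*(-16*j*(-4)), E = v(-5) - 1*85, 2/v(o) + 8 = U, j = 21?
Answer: -23717823787417/207029450 ≈ -1.1456e+5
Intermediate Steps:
U = -⅓ (U = -⅑*3 = -⅓ ≈ -0.33333)
v(o) = -6/25 (v(o) = 2/(-8 - ⅓) = 2/(-25/3) = 2*(-3/25) = -6/25)
E = -2131/25 (E = -6/25 - 1*85 = -6/25 - 85 = -2131/25 ≈ -85.240)
C = -2864064/25 (C = -2131*(-16*21)*(-4)/25 = -(-716016)*(-4)/25 = -2131/25*1344 = -2864064/25 ≈ -1.1456e+5)
C + 1/(-4557796 - 3723382) = -2864064/25 + 1/(-4557796 - 3723382) = -2864064/25 + 1/(-8281178) = -2864064/25 - 1/8281178 = -23717823787417/207029450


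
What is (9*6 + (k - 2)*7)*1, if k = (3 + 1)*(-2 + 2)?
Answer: 40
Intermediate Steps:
k = 0 (k = 4*0 = 0)
(9*6 + (k - 2)*7)*1 = (9*6 + (0 - 2)*7)*1 = (54 - 2*7)*1 = (54 - 14)*1 = 40*1 = 40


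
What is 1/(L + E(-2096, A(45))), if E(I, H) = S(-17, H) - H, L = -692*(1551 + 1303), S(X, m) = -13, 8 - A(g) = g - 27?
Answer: -1/1974971 ≈ -5.0634e-7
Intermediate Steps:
A(g) = 35 - g (A(g) = 8 - (g - 27) = 8 - (-27 + g) = 8 + (27 - g) = 35 - g)
L = -1974968 (L = -692*2854 = -1974968)
E(I, H) = -13 - H
1/(L + E(-2096, A(45))) = 1/(-1974968 + (-13 - (35 - 1*45))) = 1/(-1974968 + (-13 - (35 - 45))) = 1/(-1974968 + (-13 - 1*(-10))) = 1/(-1974968 + (-13 + 10)) = 1/(-1974968 - 3) = 1/(-1974971) = -1/1974971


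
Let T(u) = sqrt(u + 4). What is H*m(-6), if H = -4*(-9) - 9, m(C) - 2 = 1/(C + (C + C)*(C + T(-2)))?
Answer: 12303/226 + 9*sqrt(2)/113 ≈ 54.551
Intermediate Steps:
T(u) = sqrt(4 + u)
m(C) = 2 + 1/(C + 2*C*(C + sqrt(2))) (m(C) = 2 + 1/(C + (C + C)*(C + sqrt(4 - 2))) = 2 + 1/(C + (2*C)*(C + sqrt(2))) = 2 + 1/(C + 2*C*(C + sqrt(2))))
H = 27 (H = 36 - 9 = 27)
H*m(-6) = 27*((1 + 2*(-6) + 4*(-6)**2 + 4*(-6)*sqrt(2))/((-6)*(1 + 2*(-6) + 2*sqrt(2)))) = 27*(-(1 - 12 + 4*36 - 24*sqrt(2))/(6*(1 - 12 + 2*sqrt(2)))) = 27*(-(1 - 12 + 144 - 24*sqrt(2))/(6*(-11 + 2*sqrt(2)))) = 27*(-(133 - 24*sqrt(2))/(6*(-11 + 2*sqrt(2)))) = -9*(133 - 24*sqrt(2))/(2*(-11 + 2*sqrt(2)))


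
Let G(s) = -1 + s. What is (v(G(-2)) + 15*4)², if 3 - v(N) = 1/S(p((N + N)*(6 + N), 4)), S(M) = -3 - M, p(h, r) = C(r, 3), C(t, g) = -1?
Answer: 16129/4 ≈ 4032.3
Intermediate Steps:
p(h, r) = -1
v(N) = 7/2 (v(N) = 3 - 1/(-3 - 1*(-1)) = 3 - 1/(-3 + 1) = 3 - 1/(-2) = 3 - 1*(-½) = 3 + ½ = 7/2)
(v(G(-2)) + 15*4)² = (7/2 + 15*4)² = (7/2 + 60)² = (127/2)² = 16129/4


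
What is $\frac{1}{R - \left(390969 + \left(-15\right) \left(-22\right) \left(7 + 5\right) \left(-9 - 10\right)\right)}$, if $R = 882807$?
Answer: $\frac{1}{567078} \approx 1.7634 \cdot 10^{-6}$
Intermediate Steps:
$\frac{1}{R - \left(390969 + \left(-15\right) \left(-22\right) \left(7 + 5\right) \left(-9 - 10\right)\right)} = \frac{1}{882807 - \left(390969 + \left(-15\right) \left(-22\right) \left(7 + 5\right) \left(-9 - 10\right)\right)} = \frac{1}{882807 - \left(390969 + 330 \cdot 12 \left(-19\right)\right)} = \frac{1}{882807 - \left(390969 + 330 \left(-228\right)\right)} = \frac{1}{882807 - 315729} = \frac{1}{567078}$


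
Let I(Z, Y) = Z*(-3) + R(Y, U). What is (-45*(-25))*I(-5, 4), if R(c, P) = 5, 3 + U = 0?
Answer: 22500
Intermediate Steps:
U = -3 (U = -3 + 0 = -3)
I(Z, Y) = 5 - 3*Z (I(Z, Y) = Z*(-3) + 5 = -3*Z + 5 = 5 - 3*Z)
(-45*(-25))*I(-5, 4) = (-45*(-25))*(5 - 3*(-5)) = 1125*(5 + 15) = 1125*20 = 22500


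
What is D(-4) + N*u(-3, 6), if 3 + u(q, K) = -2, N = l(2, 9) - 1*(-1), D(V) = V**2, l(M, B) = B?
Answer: -34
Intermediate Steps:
N = 10 (N = 9 - 1*(-1) = 9 + 1 = 10)
u(q, K) = -5 (u(q, K) = -3 - 2 = -5)
D(-4) + N*u(-3, 6) = (-4)**2 + 10*(-5) = 16 - 50 = -34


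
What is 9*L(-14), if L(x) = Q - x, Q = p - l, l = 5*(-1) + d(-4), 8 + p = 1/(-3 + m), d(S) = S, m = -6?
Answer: 134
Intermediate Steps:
p = -73/9 (p = -8 + 1/(-3 - 6) = -8 + 1/(-9) = -8 - ⅑ = -73/9 ≈ -8.1111)
l = -9 (l = 5*(-1) - 4 = -5 - 4 = -9)
Q = 8/9 (Q = -73/9 - 1*(-9) = -73/9 + 9 = 8/9 ≈ 0.88889)
L(x) = 8/9 - x
9*L(-14) = 9*(8/9 - 1*(-14)) = 9*(8/9 + 14) = 9*(134/9) = 134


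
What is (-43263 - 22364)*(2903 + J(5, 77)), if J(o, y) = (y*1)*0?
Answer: -190515181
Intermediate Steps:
J(o, y) = 0 (J(o, y) = y*0 = 0)
(-43263 - 22364)*(2903 + J(5, 77)) = (-43263 - 22364)*(2903 + 0) = -65627*2903 = -190515181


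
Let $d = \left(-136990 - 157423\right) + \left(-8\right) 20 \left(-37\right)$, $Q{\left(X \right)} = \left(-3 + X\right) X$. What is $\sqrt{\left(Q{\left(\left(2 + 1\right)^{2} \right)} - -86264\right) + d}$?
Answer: $5 i \sqrt{8087} \approx 449.64 i$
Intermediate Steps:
$Q{\left(X \right)} = X \left(-3 + X\right)$
$d = -288493$ ($d = -294413 - -5920 = -294413 + 5920 = -288493$)
$\sqrt{\left(Q{\left(\left(2 + 1\right)^{2} \right)} - -86264\right) + d} = \sqrt{\left(\left(2 + 1\right)^{2} \left(-3 + \left(2 + 1\right)^{2}\right) - -86264\right) - 288493} = \sqrt{\left(3^{2} \left(-3 + 3^{2}\right) + 86264\right) - 288493} = \sqrt{\left(9 \left(-3 + 9\right) + 86264\right) - 288493} = \sqrt{\left(9 \cdot 6 + 86264\right) - 288493} = \sqrt{\left(54 + 86264\right) - 288493} = \sqrt{86318 - 288493} = \sqrt{-202175} = 5 i \sqrt{8087}$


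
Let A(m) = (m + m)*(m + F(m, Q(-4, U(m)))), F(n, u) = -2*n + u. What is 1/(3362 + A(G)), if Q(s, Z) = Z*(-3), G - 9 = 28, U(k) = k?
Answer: -1/7590 ≈ -0.00013175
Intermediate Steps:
G = 37 (G = 9 + 28 = 37)
Q(s, Z) = -3*Z
F(n, u) = u - 2*n
A(m) = -8*m² (A(m) = (m + m)*(m + (-3*m - 2*m)) = (2*m)*(m - 5*m) = (2*m)*(-4*m) = -8*m²)
1/(3362 + A(G)) = 1/(3362 - 8*37²) = 1/(3362 - 8*1369) = 1/(3362 - 10952) = 1/(-7590) = -1/7590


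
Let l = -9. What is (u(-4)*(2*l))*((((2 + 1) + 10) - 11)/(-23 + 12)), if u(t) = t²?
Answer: 576/11 ≈ 52.364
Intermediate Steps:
(u(-4)*(2*l))*((((2 + 1) + 10) - 11)/(-23 + 12)) = ((-4)²*(2*(-9)))*((((2 + 1) + 10) - 11)/(-23 + 12)) = (16*(-18))*(((3 + 10) - 11)/(-11)) = -288*(13 - 11)*(-1)/11 = -576*(-1)/11 = -288*(-2/11) = 576/11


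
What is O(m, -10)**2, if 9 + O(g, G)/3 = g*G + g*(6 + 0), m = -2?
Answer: 9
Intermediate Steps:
O(g, G) = -27 + 18*g + 3*G*g (O(g, G) = -27 + 3*(g*G + g*(6 + 0)) = -27 + 3*(G*g + g*6) = -27 + 3*(G*g + 6*g) = -27 + 3*(6*g + G*g) = -27 + (18*g + 3*G*g) = -27 + 18*g + 3*G*g)
O(m, -10)**2 = (-27 + 18*(-2) + 3*(-10)*(-2))**2 = (-27 - 36 + 60)**2 = (-3)**2 = 9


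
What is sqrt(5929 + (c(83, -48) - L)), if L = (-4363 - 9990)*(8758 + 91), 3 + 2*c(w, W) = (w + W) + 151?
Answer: 21*sqrt(1152070)/2 ≈ 11270.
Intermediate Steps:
c(w, W) = 74 + W/2 + w/2 (c(w, W) = -3/2 + ((w + W) + 151)/2 = -3/2 + ((W + w) + 151)/2 = -3/2 + (151 + W + w)/2 = -3/2 + (151/2 + W/2 + w/2) = 74 + W/2 + w/2)
L = -127009697 (L = -14353*8849 = -127009697)
sqrt(5929 + (c(83, -48) - L)) = sqrt(5929 + ((74 + (1/2)*(-48) + (1/2)*83) - 1*(-127009697))) = sqrt(5929 + ((74 - 24 + 83/2) + 127009697)) = sqrt(5929 + (183/2 + 127009697)) = sqrt(5929 + 254019577/2) = sqrt(254031435/2) = 21*sqrt(1152070)/2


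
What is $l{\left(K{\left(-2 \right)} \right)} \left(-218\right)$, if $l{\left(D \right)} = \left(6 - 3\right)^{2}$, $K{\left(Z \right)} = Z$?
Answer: $-1962$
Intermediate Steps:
$l{\left(D \right)} = 9$ ($l{\left(D \right)} = 3^{2} = 9$)
$l{\left(K{\left(-2 \right)} \right)} \left(-218\right) = 9 \left(-218\right) = -1962$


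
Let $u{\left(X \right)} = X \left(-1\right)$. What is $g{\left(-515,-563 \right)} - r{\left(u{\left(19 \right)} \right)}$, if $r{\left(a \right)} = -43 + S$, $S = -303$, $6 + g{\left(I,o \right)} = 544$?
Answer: $884$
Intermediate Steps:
$u{\left(X \right)} = - X$
$g{\left(I,o \right)} = 538$ ($g{\left(I,o \right)} = -6 + 544 = 538$)
$r{\left(a \right)} = -346$ ($r{\left(a \right)} = -43 - 303 = -346$)
$g{\left(-515,-563 \right)} - r{\left(u{\left(19 \right)} \right)} = 538 - -346 = 538 + 346 = 884$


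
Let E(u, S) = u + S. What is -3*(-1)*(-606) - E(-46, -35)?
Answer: -1737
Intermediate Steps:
E(u, S) = S + u
-3*(-1)*(-606) - E(-46, -35) = -3*(-1)*(-606) - (-35 - 46) = 3*(-606) - 1*(-81) = -1818 + 81 = -1737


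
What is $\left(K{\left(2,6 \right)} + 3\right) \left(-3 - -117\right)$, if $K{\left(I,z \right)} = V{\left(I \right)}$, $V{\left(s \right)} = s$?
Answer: $570$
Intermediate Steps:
$K{\left(I,z \right)} = I$
$\left(K{\left(2,6 \right)} + 3\right) \left(-3 - -117\right) = \left(2 + 3\right) \left(-3 - -117\right) = 5 \left(-3 + 117\right) = 5 \cdot 114 = 570$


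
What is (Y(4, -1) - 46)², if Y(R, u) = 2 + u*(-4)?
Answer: 1600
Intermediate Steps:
Y(R, u) = 2 - 4*u
(Y(4, -1) - 46)² = ((2 - 4*(-1)) - 46)² = ((2 + 4) - 46)² = (6 - 46)² = (-40)² = 1600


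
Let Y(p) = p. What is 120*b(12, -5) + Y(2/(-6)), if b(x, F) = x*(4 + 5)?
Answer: 38879/3 ≈ 12960.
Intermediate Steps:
b(x, F) = 9*x (b(x, F) = x*9 = 9*x)
120*b(12, -5) + Y(2/(-6)) = 120*(9*12) + 2/(-6) = 120*108 + 2*(-⅙) = 12960 - ⅓ = 38879/3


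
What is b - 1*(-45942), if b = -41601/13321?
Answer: 87421683/1903 ≈ 45939.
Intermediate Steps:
b = -5943/1903 (b = -41601*1/13321 = -5943/1903 ≈ -3.1230)
b - 1*(-45942) = -5943/1903 - 1*(-45942) = -5943/1903 + 45942 = 87421683/1903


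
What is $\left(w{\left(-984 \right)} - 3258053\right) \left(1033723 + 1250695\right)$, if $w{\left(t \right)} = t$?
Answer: $-7445002785466$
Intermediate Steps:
$\left(w{\left(-984 \right)} - 3258053\right) \left(1033723 + 1250695\right) = \left(-984 - 3258053\right) \left(1033723 + 1250695\right) = \left(-984 - 3258053\right) 2284418 = \left(-3259037\right) 2284418 = -7445002785466$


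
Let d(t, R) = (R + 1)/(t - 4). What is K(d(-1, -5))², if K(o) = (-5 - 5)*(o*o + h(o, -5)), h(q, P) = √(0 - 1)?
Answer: -1476/25 + 128*I ≈ -59.04 + 128.0*I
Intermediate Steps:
h(q, P) = I (h(q, P) = √(-1) = I)
d(t, R) = (1 + R)/(-4 + t)
K(o) = -10*I - 10*o² (K(o) = (-5 - 5)*(o*o + I) = -10*(o² + I) = -10*(I + o²) = -10*I - 10*o²)
K(d(-1, -5))² = (-10*I - 10*(1 - 5)²/(-4 - 1)²)² = (-10*I - 10*(-4/(-5))²)² = (-10*I - 10*(-⅕*(-4))²)² = (-10*I - 10*(⅘)²)² = (-10*I - 10*16/25)² = (-10*I - 32/5)² = (-32/5 - 10*I)²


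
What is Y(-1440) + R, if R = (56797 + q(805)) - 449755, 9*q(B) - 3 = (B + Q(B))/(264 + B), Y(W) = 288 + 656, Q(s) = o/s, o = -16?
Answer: -1012035986342/2581635 ≈ -3.9201e+5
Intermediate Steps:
Q(s) = -16/s
Y(W) = 944
q(B) = 1/3 + (B - 16/B)/(9*(264 + B)) (q(B) = 1/3 + ((B - 16/B)/(264 + B))/9 = 1/3 + (B - 16/B)/(9*(264 + B)))
R = -1014473049782/2581635 (R = (56797 + (4/9)*(-4 + 805*(198 + 805))/(805*(264 + 805))) - 449755 = (56797 + (4/9)*(1/805)*(-4 + 805*1003)/1069) - 449755 = (56797 + (4/9)*(1/805)*(1/1069)*(-4 + 807415)) - 449755 = (56797 + (4/9)*(1/805)*(1/1069)*807411) - 449755 = (56797 + 1076548/2581635) - 449755 = 146630199643/2581635 - 449755 = -1014473049782/2581635 ≈ -3.9296e+5)
Y(-1440) + R = 944 - 1014473049782/2581635 = -1012035986342/2581635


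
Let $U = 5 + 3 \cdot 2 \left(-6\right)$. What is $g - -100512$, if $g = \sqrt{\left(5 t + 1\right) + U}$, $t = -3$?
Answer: $100512 + 3 i \sqrt{5} \approx 1.0051 \cdot 10^{5} + 6.7082 i$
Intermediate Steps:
$U = -31$ ($U = 5 + 6 \left(-6\right) = 5 - 36 = -31$)
$g = 3 i \sqrt{5}$ ($g = \sqrt{\left(5 \left(-3\right) + 1\right) - 31} = \sqrt{\left(-15 + 1\right) - 31} = \sqrt{-14 - 31} = \sqrt{-45} = 3 i \sqrt{5} \approx 6.7082 i$)
$g - -100512 = 3 i \sqrt{5} - -100512 = 3 i \sqrt{5} + 100512 = 100512 + 3 i \sqrt{5}$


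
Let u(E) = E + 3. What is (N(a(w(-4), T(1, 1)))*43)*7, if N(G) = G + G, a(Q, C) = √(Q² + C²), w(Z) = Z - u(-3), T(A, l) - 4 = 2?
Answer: 1204*√13 ≈ 4341.1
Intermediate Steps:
u(E) = 3 + E
T(A, l) = 6 (T(A, l) = 4 + 2 = 6)
w(Z) = Z (w(Z) = Z - (3 - 3) = Z - 1*0 = Z + 0 = Z)
a(Q, C) = √(C² + Q²)
N(G) = 2*G
(N(a(w(-4), T(1, 1)))*43)*7 = ((2*√(6² + (-4)²))*43)*7 = ((2*√(36 + 16))*43)*7 = ((2*√52)*43)*7 = ((2*(2*√13))*43)*7 = ((4*√13)*43)*7 = (172*√13)*7 = 1204*√13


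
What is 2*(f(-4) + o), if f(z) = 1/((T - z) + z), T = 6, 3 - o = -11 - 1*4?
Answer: 109/3 ≈ 36.333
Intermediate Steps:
o = 18 (o = 3 - (-11 - 1*4) = 3 - (-11 - 4) = 3 - 1*(-15) = 3 + 15 = 18)
f(z) = ⅙ (f(z) = 1/((6 - z) + z) = 1/6 = ⅙)
2*(f(-4) + o) = 2*(⅙ + 18) = 2*(109/6) = 109/3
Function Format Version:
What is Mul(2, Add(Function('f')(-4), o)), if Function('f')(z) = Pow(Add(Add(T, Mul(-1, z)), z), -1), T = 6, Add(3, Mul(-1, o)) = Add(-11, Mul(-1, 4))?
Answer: Rational(109, 3) ≈ 36.333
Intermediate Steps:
o = 18 (o = Add(3, Mul(-1, Add(-11, Mul(-1, 4)))) = Add(3, Mul(-1, Add(-11, -4))) = Add(3, Mul(-1, -15)) = Add(3, 15) = 18)
Function('f')(z) = Rational(1, 6) (Function('f')(z) = Pow(Add(Add(6, Mul(-1, z)), z), -1) = Pow(6, -1) = Rational(1, 6))
Mul(2, Add(Function('f')(-4), o)) = Mul(2, Add(Rational(1, 6), 18)) = Mul(2, Rational(109, 6)) = Rational(109, 3)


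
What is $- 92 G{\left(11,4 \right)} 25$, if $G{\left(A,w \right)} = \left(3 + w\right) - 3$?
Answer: $-9200$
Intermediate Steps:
$G{\left(A,w \right)} = w$
$- 92 G{\left(11,4 \right)} 25 = \left(-92\right) 4 \cdot 25 = \left(-368\right) 25 = -9200$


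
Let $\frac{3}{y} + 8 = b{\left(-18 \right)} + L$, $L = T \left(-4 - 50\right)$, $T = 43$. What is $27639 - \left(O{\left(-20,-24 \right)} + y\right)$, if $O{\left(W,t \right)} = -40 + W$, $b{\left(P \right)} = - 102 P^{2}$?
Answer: $\frac{979935225}{35378} \approx 27699.0$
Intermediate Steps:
$L = -2322$ ($L = 43 \left(-4 - 50\right) = 43 \left(-54\right) = -2322$)
$y = - \frac{3}{35378}$ ($y = \frac{3}{-8 - \left(2322 + 102 \left(-18\right)^{2}\right)} = \frac{3}{-8 - 35370} = \frac{3}{-35378} = 3 \left(- \frac{1}{35378}\right) = - \frac{3}{35378} \approx -8.4798 \cdot 10^{-5}$)
$27639 - \left(O{\left(-20,-24 \right)} + y\right) = 27639 - \left(\left(-40 - 20\right) - \frac{3}{35378}\right) = 27639 - \left(-60 - \frac{3}{35378}\right) = 27639 - - \frac{2122683}{35378} = 27639 + \frac{2122683}{35378} = \frac{979935225}{35378}$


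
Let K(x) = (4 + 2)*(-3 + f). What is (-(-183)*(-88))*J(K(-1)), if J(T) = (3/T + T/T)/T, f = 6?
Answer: -9394/9 ≈ -1043.8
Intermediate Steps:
K(x) = 18 (K(x) = (4 + 2)*(-3 + 6) = 6*3 = 18)
J(T) = (1 + 3/T)/T (J(T) = (3/T + 1)/T = (1 + 3/T)/T)
(-(-183)*(-88))*J(K(-1)) = (-(-183)*(-88))*((3 + 18)/18²) = (-183*88)*((1/324)*21) = -16104*7/108 = -9394/9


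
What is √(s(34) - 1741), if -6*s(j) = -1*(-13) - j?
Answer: 5*I*√278/2 ≈ 41.683*I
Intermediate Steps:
s(j) = -13/6 + j/6 (s(j) = -(-1*(-13) - j)/6 = -(13 - j)/6 = -13/6 + j/6)
√(s(34) - 1741) = √((-13/6 + (⅙)*34) - 1741) = √((-13/6 + 17/3) - 1741) = √(7/2 - 1741) = √(-3475/2) = 5*I*√278/2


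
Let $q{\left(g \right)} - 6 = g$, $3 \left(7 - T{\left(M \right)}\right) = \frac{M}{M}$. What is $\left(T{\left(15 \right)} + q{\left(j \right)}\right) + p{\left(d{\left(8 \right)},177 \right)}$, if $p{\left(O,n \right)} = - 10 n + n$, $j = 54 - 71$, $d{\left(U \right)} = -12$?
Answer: $- \frac{4792}{3} \approx -1597.3$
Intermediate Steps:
$T{\left(M \right)} = \frac{20}{3}$ ($T{\left(M \right)} = 7 - \frac{M \frac{1}{M}}{3} = 7 - \frac{1}{3} = \frac{20}{3}$)
$j = -17$
$q{\left(g \right)} = 6 + g$
$p{\left(O,n \right)} = - 9 n$
$\left(T{\left(15 \right)} + q{\left(j \right)}\right) + p{\left(d{\left(8 \right)},177 \right)} = \left(\frac{20}{3} + \left(6 - 17\right)\right) - 1593 = \left(\frac{20}{3} - 11\right) - 1593 = - \frac{13}{3} - 1593 = - \frac{4792}{3}$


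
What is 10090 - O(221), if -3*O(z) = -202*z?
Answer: -14372/3 ≈ -4790.7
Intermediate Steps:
O(z) = 202*z/3 (O(z) = -(-202)*z/3 = 202*z/3)
10090 - O(221) = 10090 - 202*221/3 = 10090 - 1*44642/3 = 10090 - 44642/3 = -14372/3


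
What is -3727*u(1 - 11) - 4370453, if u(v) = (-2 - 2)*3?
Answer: -4325729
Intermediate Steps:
u(v) = -12 (u(v) = -4*3 = -12)
-3727*u(1 - 11) - 4370453 = -3727*(-12) - 4370453 = 44724 - 4370453 = -4325729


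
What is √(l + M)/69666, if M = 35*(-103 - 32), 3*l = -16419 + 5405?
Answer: I*√75567/208998 ≈ 0.0013153*I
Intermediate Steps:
l = -11014/3 (l = (-16419 + 5405)/3 = (⅓)*(-11014) = -11014/3 ≈ -3671.3)
M = -4725 (M = 35*(-135) = -4725)
√(l + M)/69666 = √(-11014/3 - 4725)/69666 = √(-25189/3)*(1/69666) = (I*√75567/3)*(1/69666) = I*√75567/208998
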